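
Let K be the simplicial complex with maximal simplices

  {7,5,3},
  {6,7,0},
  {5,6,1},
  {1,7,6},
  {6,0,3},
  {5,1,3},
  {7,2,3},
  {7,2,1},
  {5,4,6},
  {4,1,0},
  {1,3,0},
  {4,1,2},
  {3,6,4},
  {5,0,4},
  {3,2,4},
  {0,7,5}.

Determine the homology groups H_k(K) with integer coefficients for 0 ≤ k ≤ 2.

Take the total order 0 < 1 < 2 < 3 < 4 < 5 < 6 < 7 on the vertex set. Then K (dimension 2) consists of the simplices:

  0-simplices (8): [0], [1], [2], [3], [4], [5], [6], [7]
  1-simplices (24): (24 of them)
  2-simplices (16): [0,1,3], [0,1,4], [0,3,6], [0,4,5], [0,5,7], [0,6,7], [1,2,4], [1,2,7], [1,3,5], [1,5,6], [1,6,7], [2,3,4], [2,3,7], [3,4,6], [3,5,7], [4,5,6]

giving chain groups C_0 ≅ Z^8, C_1 ≅ Z^24, C_2 ≅ Z^16.

The boundary map ∂_1: C_1 → C_0 maps an edge to its endpoints' difference, ∂[p,q] = q − p.
This gives a 8×24 integer matrix of rank 7; reducing to Smith normal form yields diagonal entries (1,1,1,1,1,1,1).

The boundary map ∂_2: C_2 → C_1 acts by ∂[p,q,r] = [q,r] − [p,r] + [p,q]. For instance
  ∂[3,4,6] = [4,6] − [3,6] + [3,4],
  ∂[0,4,5] = [4,5] − [0,5] + [0,4].
The resulting 24×16 matrix has rank 15, and its Smith normal form has invariant factors (1,1,1,1,1,1,1,1,1,1,1,1,1,1,1).

From H_k ≅ ker(∂_k) / im(∂_{k+1}) we obtain:

  H_0: rank C_0 − rank ∂_1 = 8 − 7 = 1, and the invariant factors of ∂_1 are all 1, so H_0 = Z.
  H_1: rank ker ∂_1 − rank ∂_2 = (24 − 7) − 15 = 2, and the invariant factors of ∂_2 are all 1, so H_1 = Z^2.
  H_2: rank ker ∂_2 − rank ∂_3 = (16 − 15) − 0 = 1, and there is no ∂_3, so H_2 = Z.

H_0 ≅ Z,  H_1 ≅ Z^2,  H_2 ≅ Z.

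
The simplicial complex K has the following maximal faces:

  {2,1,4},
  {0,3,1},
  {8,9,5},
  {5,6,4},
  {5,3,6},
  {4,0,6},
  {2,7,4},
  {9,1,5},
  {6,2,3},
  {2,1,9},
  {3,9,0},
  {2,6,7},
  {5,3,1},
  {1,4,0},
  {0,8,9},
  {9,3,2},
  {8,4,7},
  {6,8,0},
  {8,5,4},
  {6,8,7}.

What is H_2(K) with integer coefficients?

H_2 ≅ 0.

Fix the vertex order 0 < 1 < 2 < 3 < 4 < 5 < 6 < 7 < 8 < 9 and write every simplex with vertices in increasing order. Then dim K = 2 and the simplices of K are:

  0-simplices (10): [0], [1], [2], [3], [4], [5], [6], [7], [8], [9]
  1-simplices (30): (30 of them)
  2-simplices (20): (20 of them)

Hence C_0 ≅ Z^10, C_1 ≅ Z^30, C_2 ≅ Z^20.

The boundary map ∂_1: C_1 → C_0 maps an edge to its endpoints' difference, ∂[p,q] = q − p.
The resulting 10×30 matrix has rank 9, and its Smith normal form has invariant factors (1,1,1,1,1,1,1,1,1).

∂_2: C_2 → C_1 acts by ∂[p,q,r] = [q,r] − [p,r] + [p,q]. For instance
  ∂[0,6,8] = [6,8] − [0,8] + [0,6],
  ∂[5,8,9] = [8,9] − [5,9] + [5,8].
The 30×20 boundary matrix has rank 20 and Smith normal form diag(1,1,1,1,1,1,1,1,1,1,1,1,1,1,1,1,1,1,1,2).

Computing H_k = (kernel of ∂_k) / (image of ∂_{k+1}):

  H_2: rank ker ∂_2 − rank ∂_3 = (20 − 20) − 0 = 0, and there is no ∂_3, so H_2 ≅ 0.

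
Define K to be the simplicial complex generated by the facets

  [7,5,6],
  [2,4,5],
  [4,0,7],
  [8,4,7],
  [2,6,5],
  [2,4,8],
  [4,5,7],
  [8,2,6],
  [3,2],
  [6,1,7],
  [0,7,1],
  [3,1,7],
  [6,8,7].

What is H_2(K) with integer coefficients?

Take the total order 0 < 1 < 2 < 3 < 4 < 5 < 6 < 7 < 8 on the vertex set. Then K (dimension 2) consists of the simplices:

  0-simplices (9): [0], [1], [2], [3], [4], [5], [6], [7], [8]
  1-simplices (20): [0,1], [0,4], [0,7], [1,3], [1,6], [1,7], [2,3], [2,4], [2,5], [2,6], [2,8], [3,7], [4,5], [4,7], [4,8], [5,6], [5,7], [6,7], [6,8], [7,8]
  2-simplices (12): [0,1,7], [0,4,7], [1,3,7], [1,6,7], [2,4,5], [2,4,8], [2,5,6], [2,6,8], [4,5,7], [4,7,8], [5,6,7], [6,7,8]

so the chain groups are C_0 ≅ Z^9, C_1 ≅ Z^20, C_2 ≅ Z^12.

The boundary map ∂_1: C_1 → C_0 maps an edge to its endpoints' difference, ∂[p,q] = q − p.
The 9×20 boundary matrix has rank 8 and Smith normal form diag(1,1,1,1,1,1,1,1).

∂_2: C_2 → C_1 acts by ∂[p,q,r] = [q,r] − [p,r] + [p,q]. For instance
  ∂[4,7,8] = [7,8] − [4,8] + [4,7],
  ∂[2,4,8] = [4,8] − [2,8] + [2,4].
As a 20×12 matrix over Z this has rank 11, with invariant factors (1,1,1,1,1,1,1,1,1,1,1).

Reading off H_k = ker ∂_k / im ∂_{k+1}:

  H_2: rank ker ∂_2 − rank ∂_3 = (12 − 11) − 0 = 1, and there is no ∂_3, so H_2 = Z.

H_2 ≅ Z.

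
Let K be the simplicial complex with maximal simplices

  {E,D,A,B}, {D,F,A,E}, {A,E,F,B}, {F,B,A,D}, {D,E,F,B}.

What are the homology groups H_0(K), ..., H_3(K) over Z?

H_0 = Z,  H_1 = 0,  H_2 = 0,  H_3 = Z.

Order the vertices as A < B < D < E < F. Listing each simplex with vertices in this order, K has dimension 3 with simplices:

  0-simplices (5): A, B, D, E, F
  1-simplices (10): AB, AD, AE, AF, BD, BE, BF, DE, DF, EF
  2-simplices (10): ABD, ABE, ABF, ADE, ADF, AEF, BDE, BDF, BEF, DEF
  3-simplices (5): ABDE, ABDF, ABEF, ADEF, BDEF

Hence C_0 ≅ Z^5, C_1 ≅ Z^10, C_2 ≅ Z^10, C_3 ≅ Z^5.

∂_1: C_1 → C_0 sends each edge [p,q] (with p < q) to q − p. For instance
  ∂DF = F − D.
As a 5×10 matrix over Z this has rank 4, with invariant factors (1,1,1,1).

∂_2: C_2 → C_1 sends each 2-simplex [p,q,r] to [q,r] − [p,r] + [p,q]. For instance
  ∂ABD = BD − AD + AB,
  ∂BDF = DF − BF + BD.
The resulting 10×10 matrix has rank 6, and its Smith normal form has invariant factors (1,1,1,1,1,1).

∂_3: C_3 → C_2 sends each 3-simplex σ to the alternating sum Σ_i (−1)^i (σ with its i-th vertex removed). For instance
  ∂ABDF = BDF − ADF + ABF − ABD,
  ∂ABEF = BEF − AEF + ABF − ABE.
This gives a 10×5 integer matrix of rank 4; reducing to Smith normal form yields diagonal entries (1,1,1,1).

From H_k ≅ ker(∂_k) / im(∂_{k+1}) we obtain:

  H_0: rank C_0 − rank ∂_1 = 5 − 4 = 1, and the invariant factors of ∂_1 are all 1, so H_0 ≅ Z.
  H_1: rank ker ∂_1 − rank ∂_2 = (10 − 4) − 6 = 0, and the invariant factors of ∂_2 are all 1, so H_1 ≅ 0.
  H_2: rank ker ∂_2 − rank ∂_3 = (10 − 6) − 4 = 0, and the invariant factors of ∂_3 are all 1, so H_2 ≅ 0.
  H_3: rank ker ∂_3 − rank ∂_4 = (5 − 4) − 0 = 1, and there is no ∂_4, so H_3 ≅ Z.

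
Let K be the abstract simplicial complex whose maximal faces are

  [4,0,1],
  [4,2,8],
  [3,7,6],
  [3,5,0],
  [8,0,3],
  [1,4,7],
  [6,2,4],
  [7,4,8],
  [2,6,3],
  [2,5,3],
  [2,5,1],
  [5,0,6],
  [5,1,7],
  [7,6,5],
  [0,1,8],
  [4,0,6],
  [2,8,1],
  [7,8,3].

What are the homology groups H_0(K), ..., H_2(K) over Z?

Fix the vertex order 0 < 1 < 2 < 3 < 4 < 5 < 6 < 7 < 8 and write every simplex with vertices in increasing order. Then dim K = 2 and the simplices of K are:

  0-simplices (9): [0], [1], [2], [3], [4], [5], [6], [7], [8]
  1-simplices (27): (27 of them)
  2-simplices (18): [0,1,4], [0,1,8], [0,3,5], [0,3,8], [0,4,6], [0,5,6], [1,2,5], [1,2,8], [1,4,7], [1,5,7], [2,3,5], [2,3,6], [2,4,6], [2,4,8], [3,6,7], [3,7,8], [4,7,8], [5,6,7]

Hence C_0 ≅ Z^9, C_1 ≅ Z^27, C_2 ≅ Z^18.

The boundary map ∂_1: C_1 → C_0 is given by ∂[p,q] = [q] − [p]. For instance
  ∂[4,6] = [6] − [4].
This gives a 9×27 integer matrix of rank 8; reducing to Smith normal form yields diagonal entries (1,1,1,1,1,1,1,1).

Boundary ∂_2: C_2 → C_1 acts by ∂[p,q,r] = [q,r] − [p,r] + [p,q]. For instance
  ∂[0,3,8] = [3,8] − [0,8] + [0,3],
  ∂[0,4,6] = [4,6] − [0,6] + [0,4].
As a 27×18 matrix over Z this has rank 18, with invariant factors (1,1,1,1,1,1,1,1,1,1,1,1,1,1,1,1,1,2).

Now H_k = ker ∂_k / im ∂_{k+1}, so:

  H_0: rank C_0 − rank ∂_1 = 9 − 8 = 1, and the invariant factors of ∂_1 are all 1, so H_0 ≅ Z.
  H_1: rank ker ∂_1 − rank ∂_2 = (27 − 8) − 18 = 1, and ∂_2 has invariant factor 2 > 1, so H_1 ≅ Z × Z/2.
  H_2: rank ker ∂_2 − rank ∂_3 = (18 − 18) − 0 = 0, and there is no ∂_3, so H_2 ≅ 0.

As a check, the Euler characteristic is 9 − 27 + 18 = 0, which agrees with 1 − 1 + 0 = 0.

H_0 = Z,  H_1 = Z × Z/2,  H_2 = 0.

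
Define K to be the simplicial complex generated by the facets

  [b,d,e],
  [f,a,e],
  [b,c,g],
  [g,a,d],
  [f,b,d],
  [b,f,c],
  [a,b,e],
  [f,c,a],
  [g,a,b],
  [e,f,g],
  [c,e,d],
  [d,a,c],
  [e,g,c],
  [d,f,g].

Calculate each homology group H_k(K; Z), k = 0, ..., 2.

H_0 ≅ Z,  H_1 ≅ Z^2,  H_2 ≅ Z.

We work with the vertex ordering a < b < c < d < e < f < g. The simplices of K, each written with vertices in increasing order, are:

  0-simplices (7): a, b, c, d, e, f, g
  1-simplices (21): ab, ac, ad, ae, af, ag, bc, bd, be, bf, bg, cd, ce, cf, cg, de, df, dg, ef, eg, fg
  2-simplices (14): abe, abg, acd, acf, adg, aef, bcf, bcg, bde, bdf, cde, ceg, dfg, efg

Hence C_0 ≅ Z^7, C_1 ≅ Z^21, C_2 ≅ Z^14.

∂_1: C_1 → C_0 sends each edge [p,q] (with p < q) to q − p. For instance
  ∂df = f − d.
The 7×21 boundary matrix has rank 6 and Smith normal form diag(1,1,1,1,1,1).

Boundary ∂_2: C_2 → C_1 sends each 2-simplex [p,q,r] to [q,r] − [p,r] + [p,q]. For instance
  ∂adg = dg − ag + ad,
  ∂efg = fg − eg + ef.
The resulting 21×14 matrix has rank 13, and its Smith normal form has invariant factors (1,1,1,1,1,1,1,1,1,1,1,1,1).

Now H_k = ker ∂_k / im ∂_{k+1}, so:

  H_0: rank C_0 − rank ∂_1 = 7 − 6 = 1, and the invariant factors of ∂_1 are all 1, so H_0 ≅ Z.
  H_1: rank ker ∂_1 − rank ∂_2 = (21 − 6) − 13 = 2, and the invariant factors of ∂_2 are all 1, so H_1 ≅ Z^2.
  H_2: rank ker ∂_2 − rank ∂_3 = (14 − 13) − 0 = 1, and there is no ∂_3, so H_2 ≅ Z.

(K is a triangulation of the torus T^2.)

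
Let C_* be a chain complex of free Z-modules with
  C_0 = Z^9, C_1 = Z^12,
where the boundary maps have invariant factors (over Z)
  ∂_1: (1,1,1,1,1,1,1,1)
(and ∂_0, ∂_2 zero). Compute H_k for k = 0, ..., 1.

H_0 = Z,  H_1 = Z^4.

H_0: b_0 = 9 − 0 − 8 = 1; torsion from ∂_1 factors > 1: none. So H_0 = Z.
H_1: b_1 = 12 − 8 − 0 = 4; torsion from ∂_2 factors > 1: none. So H_1 = Z^4.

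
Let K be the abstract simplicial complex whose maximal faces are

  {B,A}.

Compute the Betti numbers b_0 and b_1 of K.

b_0 = 1, b_1 = 0.

K has 2 vertices, 1 edge.
rank ∂_0 = 0, rank ∂_1 = 1 ⇒ b_0 = 2 − 0 − 1 = 1; all invariant factors of ∂_1 are 1 so no torsion. So H_0 = Z.
rank ∂_1 = 1, rank ∂_2 = 0 ⇒ b_1 = 1 − 1 − 0 = 0. So H_1 = 0.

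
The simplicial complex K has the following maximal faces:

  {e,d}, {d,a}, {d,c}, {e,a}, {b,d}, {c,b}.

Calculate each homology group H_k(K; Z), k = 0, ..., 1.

Take the total order a < b < c < d < e on the vertex set. Then K (dimension 1) consists of the simplices:

  0-simplices (5): a, b, c, d, e
  1-simplices (6): ad, ae, bc, bd, cd, de

so the chain groups are C_0 ≅ Z^5, C_1 ≅ Z^6.

∂_1: C_1 → C_0 is given by ∂[p,q] = [q] − [p]. For instance
  ∂bc = c − b.
As a 5×6 matrix over Z this has rank 4, with invariant factors (1,1,1,1).

Now H_k = ker ∂_k / im ∂_{k+1}, so:

  H_0: rank C_0 − rank ∂_1 = 5 − 4 = 1, and the invariant factors of ∂_1 are all 1, so H_0 = Z.
  H_1: rank ker ∂_1 − rank ∂_2 = (6 − 4) − 0 = 2, and there is no ∂_2, so H_1 = Z^2.

H_0 = Z,  H_1 = Z^2.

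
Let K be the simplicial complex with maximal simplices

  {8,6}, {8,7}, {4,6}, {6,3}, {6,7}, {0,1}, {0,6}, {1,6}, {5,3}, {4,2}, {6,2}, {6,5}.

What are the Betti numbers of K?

b_0 = 1, b_1 = 4.

We work with the vertex ordering 0 < 1 < 2 < 3 < 4 < 5 < 6 < 7 < 8. The simplices of K, each written with vertices in increasing order, are:

  0-simplices (9): [0], [1], [2], [3], [4], [5], [6], [7], [8]
  1-simplices (12): [0,1], [0,6], [1,6], [2,4], [2,6], [3,5], [3,6], [4,6], [5,6], [6,7], [6,8], [7,8]

giving chain groups C_0 ≅ Z^9, C_1 ≅ Z^12.

∂_1: C_1 → C_0 maps an edge to its endpoints' difference, ∂[p,q] = q − p.
This gives a 9×12 integer matrix of rank 8; reducing to Smith normal form yields diagonal entries (1,1,1,1,1,1,1,1).

Now H_k = ker ∂_k / im ∂_{k+1}, so:

  H_0: rank C_0 − rank ∂_1 = 9 − 8 = 1, and the invariant factors of ∂_1 are all 1, so H_0 ≅ Z.
  H_1: rank ker ∂_1 − rank ∂_2 = (12 − 8) − 0 = 4, and there is no ∂_2, so H_1 ≅ Z^4.

Hence the Betti numbers are b_0 = 1, b_1 = 4.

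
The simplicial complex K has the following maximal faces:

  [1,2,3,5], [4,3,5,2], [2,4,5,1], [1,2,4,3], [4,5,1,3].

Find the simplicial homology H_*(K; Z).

We work with the vertex ordering 1 < 2 < 3 < 4 < 5. The simplices of K, each written with vertices in increasing order, are:

  0-simplices (5): [1], [2], [3], [4], [5]
  1-simplices (10): [1,2], [1,3], [1,4], [1,5], [2,3], [2,4], [2,5], [3,4], [3,5], [4,5]
  2-simplices (10): [1,2,3], [1,2,4], [1,2,5], [1,3,4], [1,3,5], [1,4,5], [2,3,4], [2,3,5], [2,4,5], [3,4,5]
  3-simplices (5): [1,2,3,4], [1,2,3,5], [1,2,4,5], [1,3,4,5], [2,3,4,5]

giving chain groups C_0 ≅ Z^5, C_1 ≅ Z^10, C_2 ≅ Z^10, C_3 ≅ Z^5.

∂_1: C_1 → C_0 sends each edge [p,q] (with p < q) to q − p.
The resulting 5×10 matrix has rank 4, and its Smith normal form has invariant factors (1,1,1,1).

∂_2: C_2 → C_1 acts by ∂[p,q,r] = [q,r] − [p,r] + [p,q]. For instance
  ∂[1,3,4] = [3,4] − [1,4] + [1,3],
  ∂[3,4,5] = [4,5] − [3,5] + [3,4].
This gives a 10×10 integer matrix of rank 6; reducing to Smith normal form yields diagonal entries (1,1,1,1,1,1).

∂_3: C_3 → C_2 sends each 3-simplex σ to the alternating sum Σ_i (−1)^i (σ with its i-th vertex removed). For instance
  ∂[1,2,4,5] = [2,4,5] − [1,4,5] + [1,2,5] − [1,2,4],
  ∂[2,3,4,5] = [3,4,5] − [2,4,5] + [2,3,5] − [2,3,4].
The 10×5 boundary matrix has rank 4 and Smith normal form diag(1,1,1,1).

Now H_k = ker ∂_k / im ∂_{k+1}, so:

  H_0: rank C_0 − rank ∂_1 = 5 − 4 = 1, and the invariant factors of ∂_1 are all 1, so H_0 = Z.
  H_1: rank ker ∂_1 − rank ∂_2 = (10 − 4) − 6 = 0, and the invariant factors of ∂_2 are all 1, so H_1 = 0.
  H_2: rank ker ∂_2 − rank ∂_3 = (10 − 6) − 4 = 0, and the invariant factors of ∂_3 are all 1, so H_2 = 0.
  H_3: rank ker ∂_3 − rank ∂_4 = (5 − 4) − 0 = 1, and there is no ∂_4, so H_3 = Z.

As a check, the Euler characteristic is 5 − 10 + 10 − 5 = 0, which agrees with 1 − 0 + 0 − 1 = 0.

H_0 ≅ Z,  H_1 = 0,  H_2 = 0,  H_3 ≅ Z.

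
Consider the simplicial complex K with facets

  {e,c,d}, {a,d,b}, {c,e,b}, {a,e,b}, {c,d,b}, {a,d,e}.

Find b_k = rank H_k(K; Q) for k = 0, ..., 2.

Order the vertices as a < b < c < d < e. Listing each simplex with vertices in this order, K has dimension 2 with simplices:

  0-simplices (5): a, b, c, d, e
  1-simplices (9): ab, ad, ae, bc, bd, be, cd, ce, de
  2-simplices (6): abd, abe, ade, bcd, bce, cde

Hence C_0 ≅ Z^5, C_1 ≅ Z^9, C_2 ≅ Z^6.

∂_1: C_1 → C_0 sends each edge [p,q] (with p < q) to q − p. For instance
  ∂bd = d − b.
As a 5×9 matrix over Z this has rank 4, with invariant factors (1,1,1,1).

Boundary ∂_2: C_2 → C_1 maps a triangle to the signed sum of its edges. For instance
  ∂abd = bd − ad + ab,
  ∂bce = ce − be + bc.
This gives a 9×6 integer matrix of rank 5; reducing to Smith normal form yields diagonal entries (1,1,1,1,1).

From H_k ≅ ker(∂_k) / im(∂_{k+1}) we obtain:

  H_0: rank C_0 − rank ∂_1 = 5 − 4 = 1, and the invariant factors of ∂_1 are all 1, so H_0 ≅ Z.
  H_1: rank ker ∂_1 − rank ∂_2 = (9 − 4) − 5 = 0, and the invariant factors of ∂_2 are all 1, so H_1 ≅ 0.
  H_2: rank ker ∂_2 − rank ∂_3 = (6 − 5) − 0 = 1, and there is no ∂_3, so H_2 ≅ Z.

As a check, the Euler characteristic is 5 − 9 + 6 = 2, which agrees with 1 − 0 + 1 = 2.

Hence the Betti numbers are b_0 = 1, b_1 = 0, b_2 = 1.

b_0 = 1, b_1 = 0, b_2 = 1.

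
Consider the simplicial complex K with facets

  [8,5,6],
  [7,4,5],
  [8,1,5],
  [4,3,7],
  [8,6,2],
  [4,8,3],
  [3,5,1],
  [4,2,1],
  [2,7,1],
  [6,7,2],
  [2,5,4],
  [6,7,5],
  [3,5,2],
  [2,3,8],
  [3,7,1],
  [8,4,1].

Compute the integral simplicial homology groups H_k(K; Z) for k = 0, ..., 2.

H_0 = Z,  H_1 = Z^2,  H_2 = Z.

We work with the vertex ordering 1 < 2 < 3 < 4 < 5 < 6 < 7 < 8. The simplices of K, each written with vertices in increasing order, are:

  0-simplices (8): [1], [2], [3], [4], [5], [6], [7], [8]
  1-simplices (24): (24 of them)
  2-simplices (16): [1,2,4], [1,2,7], [1,3,5], [1,3,7], [1,4,8], [1,5,8], [2,3,5], [2,3,8], [2,4,5], [2,6,7], [2,6,8], [3,4,7], [3,4,8], [4,5,7], [5,6,7], [5,6,8]

giving chain groups C_0 ≅ Z^8, C_1 ≅ Z^24, C_2 ≅ Z^16.

∂_1: C_1 → C_0 sends each edge [p,q] (with p < q) to q − p.
The 8×24 boundary matrix has rank 7 and Smith normal form diag(1,1,1,1,1,1,1).

∂_2: C_2 → C_1 sends each 2-simplex [p,q,r] to [q,r] − [p,r] + [p,q]. For instance
  ∂[1,3,5] = [3,5] − [1,5] + [1,3],
  ∂[1,3,7] = [3,7] − [1,7] + [1,3].
As a 24×16 matrix over Z this has rank 15, with invariant factors (1,1,1,1,1,1,1,1,1,1,1,1,1,1,1).

From H_k ≅ ker(∂_k) / im(∂_{k+1}) we obtain:

  H_0: rank C_0 − rank ∂_1 = 8 − 7 = 1, and the invariant factors of ∂_1 are all 1, so H_0 = Z.
  H_1: rank ker ∂_1 − rank ∂_2 = (24 − 7) − 15 = 2, and the invariant factors of ∂_2 are all 1, so H_1 = Z^2.
  H_2: rank ker ∂_2 − rank ∂_3 = (16 − 15) − 0 = 1, and there is no ∂_3, so H_2 = Z.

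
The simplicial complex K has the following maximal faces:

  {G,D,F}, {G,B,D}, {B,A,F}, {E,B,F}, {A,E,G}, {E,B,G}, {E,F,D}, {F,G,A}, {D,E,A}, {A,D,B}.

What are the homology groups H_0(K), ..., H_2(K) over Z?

H_0 = Z,  H_1 = Z/2,  H_2 = 0.

K has 6 vertices, 15 edges, 10 triangles.
rank ∂_0 = 0, rank ∂_1 = 5 ⇒ b_0 = 6 − 0 − 5 = 1; all invariant factors of ∂_1 are 1 so no torsion. So H_0 ≅ Z.
rank ∂_1 = 5, rank ∂_2 = 10 ⇒ b_1 = 15 − 5 − 10 = 0; ∂_2 has invariant factor(s) [2] giving torsion. So H_1 ≅ Z/2.
rank ∂_2 = 10, rank ∂_3 = 0 ⇒ b_2 = 10 − 10 − 0 = 0. So H_2 ≅ 0.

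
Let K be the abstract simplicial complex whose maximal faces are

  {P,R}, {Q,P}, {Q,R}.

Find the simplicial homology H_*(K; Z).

H_0 = Z,  H_1 = Z.

Fix the vertex order P < Q < R and write every simplex with vertices in increasing order. Then dim K = 1 and the simplices of K are:

  0-simplices (3): P, Q, R
  1-simplices (3): PQ, PR, QR

so the chain groups are C_0 ≅ Z^3, C_1 ≅ Z^3.

Boundary ∂_1: C_1 → C_0 maps an edge to its endpoints' difference, ∂[p,q] = q − p. For instance
  ∂PQ = Q − P.
This gives a 3×3 integer matrix of rank 2; reducing to Smith normal form yields diagonal entries (1,1).

Computing H_k = (kernel of ∂_k) / (image of ∂_{k+1}):

  H_0: rank C_0 − rank ∂_1 = 3 − 2 = 1, and the invariant factors of ∂_1 are all 1, so H_0 ≅ Z.
  H_1: rank ker ∂_1 − rank ∂_2 = (3 − 2) − 0 = 1, and there is no ∂_2, so H_1 ≅ Z.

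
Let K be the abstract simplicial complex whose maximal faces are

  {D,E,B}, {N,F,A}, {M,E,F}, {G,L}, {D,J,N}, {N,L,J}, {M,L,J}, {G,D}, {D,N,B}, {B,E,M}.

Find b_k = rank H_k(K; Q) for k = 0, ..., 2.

Fix the vertex order A < B < D < E < F < G < J < L < M < N and write every simplex with vertices in increasing order. Then dim K = 2 and the simplices of K are:

  0-simplices (10): A, B, D, E, F, G, J, L, M, N
  1-simplices (20): AF, AN, BD, BE, BM, BN, DE, DG, DJ, DN, EF, EM, FM, FN, GL, JL, JM, JN, LM, LN
  2-simplices (8): AFN, BDE, BDN, BEM, DJN, EFM, JLM, JLN

so the chain groups are C_0 ≅ Z^10, C_1 ≅ Z^20, C_2 ≅ Z^8.

Boundary ∂_1: C_1 → C_0 sends each edge [p,q] (with p < q) to q − p. For instance
  ∂EF = F − E.
The 10×20 boundary matrix has rank 9 and Smith normal form diag(1,1,1,1,1,1,1,1,1).

The boundary map ∂_2: C_2 → C_1 acts by ∂[p,q,r] = [q,r] − [p,r] + [p,q]. For instance
  ∂DJN = JN − DN + DJ,
  ∂BDN = DN − BN + BD.
The 20×8 boundary matrix has rank 8 and Smith normal form diag(1,1,1,1,1,1,1,1).

From H_k ≅ ker(∂_k) / im(∂_{k+1}) we obtain:

  H_0: rank C_0 − rank ∂_1 = 10 − 9 = 1, and the invariant factors of ∂_1 are all 1, so H_0 ≅ Z.
  H_1: rank ker ∂_1 − rank ∂_2 = (20 − 9) − 8 = 3, and the invariant factors of ∂_2 are all 1, so H_1 ≅ Z^3.
  H_2: rank ker ∂_2 − rank ∂_3 = (8 − 8) − 0 = 0, and there is no ∂_3, so H_2 ≅ 0.

As a check, the Euler characteristic is 10 − 20 + 8 = -2, which agrees with 1 − 3 + 0 = -2.

Hence the Betti numbers are b_0 = 1, b_1 = 3, b_2 = 0.

b_0 = 1, b_1 = 3, b_2 = 0.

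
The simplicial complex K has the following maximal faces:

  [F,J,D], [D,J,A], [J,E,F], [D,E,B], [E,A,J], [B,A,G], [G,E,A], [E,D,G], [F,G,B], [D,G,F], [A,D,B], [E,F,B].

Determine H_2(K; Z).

H_2 = 0.

We work with the vertex ordering A < B < D < E < F < G < J. The simplices of K, each written with vertices in increasing order, are:

  0-simplices (7): A, B, D, E, F, G, J
  1-simplices (18): AB, AD, AE, AG, AJ, BD, BE, BF, BG, DE, DF, DG, DJ, EF, EG, EJ, FG, FJ
  2-simplices (12): ABD, ABG, ADJ, AEG, AEJ, BDE, BEF, BFG, DEG, DFG, DFJ, EFJ

Hence C_0 ≅ Z^7, C_1 ≅ Z^18, C_2 ≅ Z^12.

Boundary ∂_1: C_1 → C_0 is given by ∂[p,q] = [q] − [p]. For instance
  ∂AJ = J − A.
This gives a 7×18 integer matrix of rank 6; reducing to Smith normal form yields diagonal entries (1,1,1,1,1,1).

The boundary map ∂_2: C_2 → C_1 sends each 2-simplex [p,q,r] to [q,r] − [p,r] + [p,q]. For instance
  ∂EFJ = FJ − EJ + EF,
  ∂BDE = DE − BE + BD.
As a 18×12 matrix over Z this has rank 12, with invariant factors (1,1,1,1,1,1,1,1,1,1,1,2).

Now H_k = ker ∂_k / im ∂_{k+1}, so:

  H_2: rank ker ∂_2 − rank ∂_3 = (12 − 12) − 0 = 0, and there is no ∂_3, so H_2 ≅ 0.

(K is a triangulation of the real projective plane RP^2.)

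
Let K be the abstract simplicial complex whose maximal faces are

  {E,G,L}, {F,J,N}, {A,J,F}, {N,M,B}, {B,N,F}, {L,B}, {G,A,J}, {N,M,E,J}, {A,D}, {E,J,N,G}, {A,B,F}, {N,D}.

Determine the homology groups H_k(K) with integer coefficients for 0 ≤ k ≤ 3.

Fix the vertex order A < B < D < E < F < G < J < L < M < N and write every simplex with vertices in increasing order. Then dim K = 3 and the simplices of K are:

  0-simplices (10): A, B, D, E, F, G, J, L, M, N
  1-simplices (23): AB, AD, AF, AG, AJ, BF, BL, BM, BN, DN, EG, EJ, EL, EM, EN, FJ, FN, GJ, GL, GN, JM, JN, MN
  2-simplices (14): ABF, AFJ, AGJ, BFN, BMN, EGJ, EGL, EGN, EJM, EJN, EMN, FJN, GJN, JMN
  3-simplices (2): EGJN, EJMN

Hence C_0 ≅ Z^10, C_1 ≅ Z^23, C_2 ≅ Z^14, C_3 ≅ Z^2.

Boundary ∂_1: C_1 → C_0 is given by ∂[p,q] = [q] − [p]. For instance
  ∂BM = M − B.
The resulting 10×23 matrix has rank 9, and its Smith normal form has invariant factors (1,1,1,1,1,1,1,1,1).

Boundary ∂_2: C_2 → C_1 sends each 2-simplex [p,q,r] to [q,r] − [p,r] + [p,q]. For instance
  ∂EMN = MN − EN + EM,
  ∂ABF = BF − AF + AB.
As a 23×14 matrix over Z this has rank 12, with invariant factors (1,1,1,1,1,1,1,1,1,1,1,1).

Boundary ∂_3: C_3 → C_2 sends each 3-simplex σ to the alternating sum Σ_i (−1)^i (σ with its i-th vertex removed). For instance
  ∂EGJN = GJN − EJN + EGN − EGJ,
  ∂EJMN = JMN − EMN + EJN − EJM.
This gives a 14×2 integer matrix of rank 2; reducing to Smith normal form yields diagonal entries (1,1).

Now H_k = ker ∂_k / im ∂_{k+1}, so:

  H_0: rank C_0 − rank ∂_1 = 10 − 9 = 1, and the invariant factors of ∂_1 are all 1, so H_0 ≅ Z.
  H_1: rank ker ∂_1 − rank ∂_2 = (23 − 9) − 12 = 2, and the invariant factors of ∂_2 are all 1, so H_1 ≅ Z^2.
  H_2: rank ker ∂_2 − rank ∂_3 = (14 − 12) − 2 = 0, and the invariant factors of ∂_3 are all 1, so H_2 ≅ 0.
  H_3: rank ker ∂_3 − rank ∂_4 = (2 − 2) − 0 = 0, and there is no ∂_4, so H_3 ≅ 0.

As a check, the Euler characteristic is 10 − 23 + 14 − 2 = -1, which agrees with 1 − 2 + 0 − 0 = -1.

H_0 = Z,  H_1 = Z^2,  H_2 = 0,  H_3 = 0.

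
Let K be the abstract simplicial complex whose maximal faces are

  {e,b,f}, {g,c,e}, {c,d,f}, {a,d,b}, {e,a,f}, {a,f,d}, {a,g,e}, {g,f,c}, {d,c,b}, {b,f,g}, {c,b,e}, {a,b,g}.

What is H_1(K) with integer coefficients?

We work with the vertex ordering a < b < c < d < e < f < g. The simplices of K, each written with vertices in increasing order, are:

  0-simplices (7): a, b, c, d, e, f, g
  1-simplices (18): ab, ad, ae, af, ag, bc, bd, be, bf, bg, cd, ce, cf, cg, df, ef, eg, fg
  2-simplices (12): abd, abg, adf, aef, aeg, bcd, bce, bef, bfg, cdf, ceg, cfg

so the chain groups are C_0 ≅ Z^7, C_1 ≅ Z^18, C_2 ≅ Z^12.

Boundary ∂_1: C_1 → C_0 sends each edge [p,q] (with p < q) to q − p. For instance
  ∂af = f − a.
The 7×18 boundary matrix has rank 6 and Smith normal form diag(1,1,1,1,1,1).

Boundary ∂_2: C_2 → C_1 acts by ∂[p,q,r] = [q,r] − [p,r] + [p,q]. For instance
  ∂aeg = eg − ag + ae,
  ∂bce = ce − be + bc.
As a 18×12 matrix over Z this has rank 12, with invariant factors (1,1,1,1,1,1,1,1,1,1,1,2).

Now H_k = ker ∂_k / im ∂_{k+1}, so:

  H_1: rank ker ∂_1 − rank ∂_2 = (18 − 6) − 12 = 0, and ∂_2 has invariant factor 2 > 1, so H_1 = Z/2Z.

(K is a triangulation of the real projective plane RP^2.)

H_1 = Z/2Z.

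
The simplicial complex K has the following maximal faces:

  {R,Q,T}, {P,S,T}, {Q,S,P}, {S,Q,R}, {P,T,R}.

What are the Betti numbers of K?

b_0 = 1, b_1 = 1, b_2 = 0.

We work with the vertex ordering P < Q < R < S < T. The simplices of K, each written with vertices in increasing order, are:

  0-simplices (5): P, Q, R, S, T
  1-simplices (10): PQ, PR, PS, PT, QR, QS, QT, RS, RT, ST
  2-simplices (5): PQS, PRT, PST, QRS, QRT

Hence C_0 ≅ Z^5, C_1 ≅ Z^10, C_2 ≅ Z^5.

The boundary map ∂_1: C_1 → C_0 sends each edge [p,q] (with p < q) to q − p. For instance
  ∂PS = S − P.
The 5×10 boundary matrix has rank 4 and Smith normal form diag(1,1,1,1).

The boundary map ∂_2: C_2 → C_1 acts by ∂[p,q,r] = [q,r] − [p,r] + [p,q]. For instance
  ∂QRT = RT − QT + QR,
  ∂PRT = RT − PT + PR.
The resulting 10×5 matrix has rank 5, and its Smith normal form has invariant factors (1,1,1,1,1).

Now H_k = ker ∂_k / im ∂_{k+1}, so:

  H_0: rank C_0 − rank ∂_1 = 5 − 4 = 1, and the invariant factors of ∂_1 are all 1, so H_0 ≅ Z.
  H_1: rank ker ∂_1 − rank ∂_2 = (10 − 4) − 5 = 1, and the invariant factors of ∂_2 are all 1, so H_1 ≅ Z.
  H_2: rank ker ∂_2 − rank ∂_3 = (5 − 5) − 0 = 0, and there is no ∂_3, so H_2 ≅ 0.

As a check, the Euler characteristic is 5 − 10 + 5 = 0, which agrees with 1 − 1 + 0 = 0.
(K is a triangulation of the Möbius band.)

Hence the Betti numbers are b_0 = 1, b_1 = 1, b_2 = 0.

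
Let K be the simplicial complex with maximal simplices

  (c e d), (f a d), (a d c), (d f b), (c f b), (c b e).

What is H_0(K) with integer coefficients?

H_0 ≅ Z.

We work with the vertex ordering a < b < c < d < e < f. The simplices of K, each written with vertices in increasing order, are:

  0-simplices (6): a, b, c, d, e, f
  1-simplices (12): ac, ad, af, bc, bd, be, bf, cd, ce, cf, de, df
  2-simplices (6): acd, adf, bce, bcf, bdf, cde

Hence C_0 ≅ Z^6, C_1 ≅ Z^12, C_2 ≅ Z^6.

Boundary ∂_1: C_1 → C_0 sends each edge [p,q] (with p < q) to q − p.
The resulting 6×12 matrix has rank 5, and its Smith normal form has invariant factors (1,1,1,1,1).

The boundary map ∂_2: C_2 → C_1 maps a triangle to the signed sum of its edges. For instance
  ∂bcf = cf − bf + bc,
  ∂adf = df − af + ad.
The resulting 12×6 matrix has rank 6, and its Smith normal form has invariant factors (1,1,1,1,1,1).

Reading off H_k = ker ∂_k / im ∂_{k+1}:

  H_0: rank C_0 − rank ∂_1 = 6 − 5 = 1, and the invariant factors of ∂_1 are all 1, so H_0 = Z.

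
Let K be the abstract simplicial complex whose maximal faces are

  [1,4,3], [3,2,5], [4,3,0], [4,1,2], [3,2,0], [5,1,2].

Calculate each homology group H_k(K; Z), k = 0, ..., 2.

H_0 = Z,  H_1 = Z,  H_2 = 0.

We work with the vertex ordering 0 < 1 < 2 < 3 < 4 < 5. The simplices of K, each written with vertices in increasing order, are:

  0-simplices (6): [0], [1], [2], [3], [4], [5]
  1-simplices (12): [0,2], [0,3], [0,4], [1,2], [1,3], [1,4], [1,5], [2,3], [2,4], [2,5], [3,4], [3,5]
  2-simplices (6): [0,2,3], [0,3,4], [1,2,4], [1,2,5], [1,3,4], [2,3,5]

giving chain groups C_0 ≅ Z^6, C_1 ≅ Z^12, C_2 ≅ Z^6.

Boundary ∂_1: C_1 → C_0 maps an edge to its endpoints' difference, ∂[p,q] = q − p.
The 6×12 boundary matrix has rank 5 and Smith normal form diag(1,1,1,1,1).

The boundary map ∂_2: C_2 → C_1 acts by ∂[p,q,r] = [q,r] − [p,r] + [p,q]. For instance
  ∂[2,3,5] = [3,5] − [2,5] + [2,3],
  ∂[0,3,4] = [3,4] − [0,4] + [0,3].
As a 12×6 matrix over Z this has rank 6, with invariant factors (1,1,1,1,1,1).

Now H_k = ker ∂_k / im ∂_{k+1}, so:

  H_0: rank C_0 − rank ∂_1 = 6 − 5 = 1, and the invariant factors of ∂_1 are all 1, so H_0 = Z.
  H_1: rank ker ∂_1 − rank ∂_2 = (12 − 5) − 6 = 1, and the invariant factors of ∂_2 are all 1, so H_1 = Z.
  H_2: rank ker ∂_2 − rank ∂_3 = (6 − 6) − 0 = 0, and there is no ∂_3, so H_2 = 0.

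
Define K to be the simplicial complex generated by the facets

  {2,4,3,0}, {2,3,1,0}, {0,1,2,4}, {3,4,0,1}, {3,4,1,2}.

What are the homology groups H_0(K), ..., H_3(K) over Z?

H_0 ≅ Z,  H_1 = 0,  H_2 = 0,  H_3 ≅ Z.

Order the vertices as 0 < 1 < 2 < 3 < 4. Listing each simplex with vertices in this order, K has dimension 3 with simplices:

  0-simplices (5): [0], [1], [2], [3], [4]
  1-simplices (10): [0,1], [0,2], [0,3], [0,4], [1,2], [1,3], [1,4], [2,3], [2,4], [3,4]
  2-simplices (10): [0,1,2], [0,1,3], [0,1,4], [0,2,3], [0,2,4], [0,3,4], [1,2,3], [1,2,4], [1,3,4], [2,3,4]
  3-simplices (5): [0,1,2,3], [0,1,2,4], [0,1,3,4], [0,2,3,4], [1,2,3,4]

giving chain groups C_0 ≅ Z^5, C_1 ≅ Z^10, C_2 ≅ Z^10, C_3 ≅ Z^5.

∂_1: C_1 → C_0 is given by ∂[p,q] = [q] − [p].
This gives a 5×10 integer matrix of rank 4; reducing to Smith normal form yields diagonal entries (1,1,1,1).

∂_2: C_2 → C_1 acts by ∂[p,q,r] = [q,r] − [p,r] + [p,q]. For instance
  ∂[1,2,3] = [2,3] − [1,3] + [1,2],
  ∂[0,1,4] = [1,4] − [0,4] + [0,1].
As a 10×10 matrix over Z this has rank 6, with invariant factors (1,1,1,1,1,1).

∂_3: C_3 → C_2 sends each 3-simplex σ to the alternating sum Σ_i (−1)^i (σ with its i-th vertex removed). For instance
  ∂[1,2,3,4] = [2,3,4] − [1,3,4] + [1,2,4] − [1,2,3],
  ∂[0,1,2,3] = [1,2,3] − [0,2,3] + [0,1,3] − [0,1,2].
The resulting 10×5 matrix has rank 4, and its Smith normal form has invariant factors (1,1,1,1).

Now H_k = ker ∂_k / im ∂_{k+1}, so:

  H_0: rank C_0 − rank ∂_1 = 5 − 4 = 1, and the invariant factors of ∂_1 are all 1, so H_0 ≅ Z.
  H_1: rank ker ∂_1 − rank ∂_2 = (10 − 4) − 6 = 0, and the invariant factors of ∂_2 are all 1, so H_1 ≅ 0.
  H_2: rank ker ∂_2 − rank ∂_3 = (10 − 6) − 4 = 0, and the invariant factors of ∂_3 are all 1, so H_2 ≅ 0.
  H_3: rank ker ∂_3 − rank ∂_4 = (5 − 4) − 0 = 1, and there is no ∂_4, so H_3 ≅ Z.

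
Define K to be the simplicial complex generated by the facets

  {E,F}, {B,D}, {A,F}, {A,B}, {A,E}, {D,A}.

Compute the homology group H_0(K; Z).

H_0 ≅ Z.

Take the total order A < B < D < E < F on the vertex set. Then K (dimension 1) consists of the simplices:

  0-simplices (5): A, B, D, E, F
  1-simplices (6): AB, AD, AE, AF, BD, EF

Hence C_0 ≅ Z^5, C_1 ≅ Z^6.

∂_1: C_1 → C_0 sends each edge [p,q] (with p < q) to q − p.
The 5×6 boundary matrix has rank 4 and Smith normal form diag(1,1,1,1).

From H_k ≅ ker(∂_k) / im(∂_{k+1}) we obtain:

  H_0: rank C_0 − rank ∂_1 = 5 − 4 = 1, and the invariant factors of ∂_1 are all 1, so H_0 = Z.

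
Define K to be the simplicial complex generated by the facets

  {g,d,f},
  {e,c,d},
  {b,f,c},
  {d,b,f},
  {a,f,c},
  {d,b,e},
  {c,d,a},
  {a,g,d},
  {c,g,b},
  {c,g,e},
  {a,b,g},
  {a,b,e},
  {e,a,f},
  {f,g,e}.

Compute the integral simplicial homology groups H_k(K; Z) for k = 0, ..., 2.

H_0 ≅ Z,  H_1 ≅ Z^2,  H_2 ≅ Z.

Fix the vertex order a < b < c < d < e < f < g and write every simplex with vertices in increasing order. Then dim K = 2 and the simplices of K are:

  0-simplices (7): a, b, c, d, e, f, g
  1-simplices (21): ab, ac, ad, ae, af, ag, bc, bd, be, bf, bg, cd, ce, cf, cg, de, df, dg, ef, eg, fg
  2-simplices (14): abe, abg, acd, acf, adg, aef, bcf, bcg, bde, bdf, cde, ceg, dfg, efg

so the chain groups are C_0 ≅ Z^7, C_1 ≅ Z^21, C_2 ≅ Z^14.

The boundary map ∂_1: C_1 → C_0 is given by ∂[p,q] = [q] − [p]. For instance
  ∂ae = e − a.
This gives a 7×21 integer matrix of rank 6; reducing to Smith normal form yields diagonal entries (1,1,1,1,1,1).

∂_2: C_2 → C_1 sends each 2-simplex [p,q,r] to [q,r] − [p,r] + [p,q]. For instance
  ∂bde = de − be + bd,
  ∂abe = be − ae + ab.
This gives a 21×14 integer matrix of rank 13; reducing to Smith normal form yields diagonal entries (1,1,1,1,1,1,1,1,1,1,1,1,1).

Computing H_k = (kernel of ∂_k) / (image of ∂_{k+1}):

  H_0: rank C_0 − rank ∂_1 = 7 − 6 = 1, and the invariant factors of ∂_1 are all 1, so H_0 = Z.
  H_1: rank ker ∂_1 − rank ∂_2 = (21 − 6) − 13 = 2, and the invariant factors of ∂_2 are all 1, so H_1 = Z^2.
  H_2: rank ker ∂_2 − rank ∂_3 = (14 − 13) − 0 = 1, and there is no ∂_3, so H_2 = Z.

(K is a triangulation of the torus T^2.)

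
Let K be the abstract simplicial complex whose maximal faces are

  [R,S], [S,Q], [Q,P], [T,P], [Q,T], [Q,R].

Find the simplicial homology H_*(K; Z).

H_0 ≅ Z,  H_1 ≅ Z^2.

Order the vertices as P < Q < R < S < T. Listing each simplex with vertices in this order, K has dimension 1 with simplices:

  0-simplices (5): P, Q, R, S, T
  1-simplices (6): PQ, PT, QR, QS, QT, RS

so the chain groups are C_0 ≅ Z^5, C_1 ≅ Z^6.

∂_1: C_1 → C_0 maps an edge to its endpoints' difference, ∂[p,q] = q − p. For instance
  ∂QS = S − Q.
This gives a 5×6 integer matrix of rank 4; reducing to Smith normal form yields diagonal entries (1,1,1,1).

Reading off H_k = ker ∂_k / im ∂_{k+1}:

  H_0: rank C_0 − rank ∂_1 = 5 − 4 = 1, and the invariant factors of ∂_1 are all 1, so H_0 = Z.
  H_1: rank ker ∂_1 − rank ∂_2 = (6 − 4) − 0 = 2, and there is no ∂_2, so H_1 = Z^2.

(K is a triangulation of a wedge of 2 circles.)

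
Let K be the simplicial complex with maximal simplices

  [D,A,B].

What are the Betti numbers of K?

b_0 = 1, b_1 = 0, b_2 = 0.

Take the total order A < B < D on the vertex set. Then K (dimension 2) consists of the simplices:

  0-simplices (3): A, B, D
  1-simplices (3): AB, AD, BD
  2-simplices (1): ABD

so the chain groups are C_0 ≅ Z^3, C_1 ≅ Z^3, C_2 ≅ Z^1.

Boundary ∂_1: C_1 → C_0 sends each edge [p,q] (with p < q) to q − p. For instance
  ∂BD = D − B.
The 3×3 boundary matrix has rank 2 and Smith normal form diag(1,1).

Boundary ∂_2: C_2 → C_1 sends each 2-simplex [p,q,r] to [q,r] − [p,r] + [p,q]. For instance
  ∂ABD = BD − AD + AB.
As a 3×1 matrix over Z this has rank 1, with invariant factors (1).

Now H_k = ker ∂_k / im ∂_{k+1}, so:

  H_0: rank C_0 − rank ∂_1 = 3 − 2 = 1, and the invariant factors of ∂_1 are all 1, so H_0 = Z.
  H_1: rank ker ∂_1 − rank ∂_2 = (3 − 2) − 1 = 0, and the invariant factors of ∂_2 are all 1, so H_1 = 0.
  H_2: rank ker ∂_2 − rank ∂_3 = (1 − 1) − 0 = 0, and there is no ∂_3, so H_2 = 0.

(K is a triangulation of the 2-simplex.)

Hence the Betti numbers are b_0 = 1, b_1 = 0, b_2 = 0.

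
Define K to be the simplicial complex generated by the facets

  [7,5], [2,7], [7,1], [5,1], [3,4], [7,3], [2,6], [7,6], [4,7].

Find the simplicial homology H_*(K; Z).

H_0 ≅ Z,  H_1 ≅ Z^3.

Take the total order 1 < 2 < 3 < 4 < 5 < 6 < 7 on the vertex set. Then K (dimension 1) consists of the simplices:

  0-simplices (7): [1], [2], [3], [4], [5], [6], [7]
  1-simplices (9): [1,5], [1,7], [2,6], [2,7], [3,4], [3,7], [4,7], [5,7], [6,7]

so the chain groups are C_0 ≅ Z^7, C_1 ≅ Z^9.

Boundary ∂_1: C_1 → C_0 maps an edge to its endpoints' difference, ∂[p,q] = q − p. For instance
  ∂[1,7] = [7] − [1].
This gives a 7×9 integer matrix of rank 6; reducing to Smith normal form yields diagonal entries (1,1,1,1,1,1).

Computing H_k = (kernel of ∂_k) / (image of ∂_{k+1}):

  H_0: rank C_0 − rank ∂_1 = 7 − 6 = 1, and the invariant factors of ∂_1 are all 1, so H_0 = Z.
  H_1: rank ker ∂_1 − rank ∂_2 = (9 − 6) − 0 = 3, and there is no ∂_2, so H_1 = Z^3.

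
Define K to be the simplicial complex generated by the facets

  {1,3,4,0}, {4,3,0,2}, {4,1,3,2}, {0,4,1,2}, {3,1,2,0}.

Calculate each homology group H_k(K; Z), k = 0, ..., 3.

Take the total order 0 < 1 < 2 < 3 < 4 on the vertex set. Then K (dimension 3) consists of the simplices:

  0-simplices (5): [0], [1], [2], [3], [4]
  1-simplices (10): [0,1], [0,2], [0,3], [0,4], [1,2], [1,3], [1,4], [2,3], [2,4], [3,4]
  2-simplices (10): [0,1,2], [0,1,3], [0,1,4], [0,2,3], [0,2,4], [0,3,4], [1,2,3], [1,2,4], [1,3,4], [2,3,4]
  3-simplices (5): [0,1,2,3], [0,1,2,4], [0,1,3,4], [0,2,3,4], [1,2,3,4]

Hence C_0 ≅ Z^5, C_1 ≅ Z^10, C_2 ≅ Z^10, C_3 ≅ Z^5.

Boundary ∂_1: C_1 → C_0 sends each edge [p,q] (with p < q) to q − p.
The resulting 5×10 matrix has rank 4, and its Smith normal form has invariant factors (1,1,1,1).

The boundary map ∂_2: C_2 → C_1 maps a triangle to the signed sum of its edges. For instance
  ∂[0,1,2] = [1,2] − [0,2] + [0,1],
  ∂[0,2,4] = [2,4] − [0,4] + [0,2].
As a 10×10 matrix over Z this has rank 6, with invariant factors (1,1,1,1,1,1).

The boundary map ∂_3: C_3 → C_2 sends each 3-simplex σ to the alternating sum Σ_i (−1)^i (σ with its i-th vertex removed). For instance
  ∂[0,1,3,4] = [1,3,4] − [0,3,4] + [0,1,4] − [0,1,3],
  ∂[0,2,3,4] = [2,3,4] − [0,3,4] + [0,2,4] − [0,2,3].
The resulting 10×5 matrix has rank 4, and its Smith normal form has invariant factors (1,1,1,1).

Computing H_k = (kernel of ∂_k) / (image of ∂_{k+1}):

  H_0: rank C_0 − rank ∂_1 = 5 − 4 = 1, and the invariant factors of ∂_1 are all 1, so H_0 = Z.
  H_1: rank ker ∂_1 − rank ∂_2 = (10 − 4) − 6 = 0, and the invariant factors of ∂_2 are all 1, so H_1 = 0.
  H_2: rank ker ∂_2 − rank ∂_3 = (10 − 6) − 4 = 0, and the invariant factors of ∂_3 are all 1, so H_2 = 0.
  H_3: rank ker ∂_3 − rank ∂_4 = (5 − 4) − 0 = 1, and there is no ∂_4, so H_3 = Z.

As a check, the Euler characteristic is 5 − 10 + 10 − 5 = 0, which agrees with 1 − 0 + 0 − 1 = 0.

H_0 = Z,  H_1 = 0,  H_2 = 0,  H_3 = Z.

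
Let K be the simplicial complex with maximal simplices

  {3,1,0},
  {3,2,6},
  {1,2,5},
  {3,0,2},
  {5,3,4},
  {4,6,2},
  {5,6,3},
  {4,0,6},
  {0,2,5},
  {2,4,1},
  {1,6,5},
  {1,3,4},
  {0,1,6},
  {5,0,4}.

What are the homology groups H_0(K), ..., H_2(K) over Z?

Take the total order 0 < 1 < 2 < 3 < 4 < 5 < 6 on the vertex set. Then K (dimension 2) consists of the simplices:

  0-simplices (7): [0], [1], [2], [3], [4], [5], [6]
  1-simplices (21): [0,1], [0,2], [0,3], [0,4], [0,5], [0,6], [1,2], [1,3], [1,4], [1,5], [1,6], [2,3], [2,4], [2,5], [2,6], [3,4], [3,5], [3,6], [4,5], [4,6], [5,6]
  2-simplices (14): [0,1,3], [0,1,6], [0,2,3], [0,2,5], [0,4,5], [0,4,6], [1,2,4], [1,2,5], [1,3,4], [1,5,6], [2,3,6], [2,4,6], [3,4,5], [3,5,6]

Hence C_0 ≅ Z^7, C_1 ≅ Z^21, C_2 ≅ Z^14.

The boundary map ∂_1: C_1 → C_0 sends each edge [p,q] (with p < q) to q − p. For instance
  ∂[5,6] = [6] − [5].
The resulting 7×21 matrix has rank 6, and its Smith normal form has invariant factors (1,1,1,1,1,1).

∂_2: C_2 → C_1 acts by ∂[p,q,r] = [q,r] − [p,r] + [p,q]. For instance
  ∂[2,4,6] = [4,6] − [2,6] + [2,4],
  ∂[1,5,6] = [5,6] − [1,6] + [1,5].
The resulting 21×14 matrix has rank 13, and its Smith normal form has invariant factors (1,1,1,1,1,1,1,1,1,1,1,1,1).

Reading off H_k = ker ∂_k / im ∂_{k+1}:

  H_0: rank C_0 − rank ∂_1 = 7 − 6 = 1, and the invariant factors of ∂_1 are all 1, so H_0 = Z.
  H_1: rank ker ∂_1 − rank ∂_2 = (21 − 6) − 13 = 2, and the invariant factors of ∂_2 are all 1, so H_1 = Z^2.
  H_2: rank ker ∂_2 − rank ∂_3 = (14 − 13) − 0 = 1, and there is no ∂_3, so H_2 = Z.

H_0 = Z,  H_1 = Z^2,  H_2 = Z.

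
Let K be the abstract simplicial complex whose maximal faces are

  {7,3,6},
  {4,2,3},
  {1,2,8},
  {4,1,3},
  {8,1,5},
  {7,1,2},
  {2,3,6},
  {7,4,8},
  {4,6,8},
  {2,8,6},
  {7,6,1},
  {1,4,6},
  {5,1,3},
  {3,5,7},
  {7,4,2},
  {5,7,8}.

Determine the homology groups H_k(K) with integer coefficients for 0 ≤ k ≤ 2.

H_0 = Z,  H_1 = Z^2,  H_2 = Z.

Fix the vertex order 1 < 2 < 3 < 4 < 5 < 6 < 7 < 8 and write every simplex with vertices in increasing order. Then dim K = 2 and the simplices of K are:

  0-simplices (8): [1], [2], [3], [4], [5], [6], [7], [8]
  1-simplices (24): (24 of them)
  2-simplices (16): [1,2,7], [1,2,8], [1,3,4], [1,3,5], [1,4,6], [1,5,8], [1,6,7], [2,3,4], [2,3,6], [2,4,7], [2,6,8], [3,5,7], [3,6,7], [4,6,8], [4,7,8], [5,7,8]

so the chain groups are C_0 ≅ Z^8, C_1 ≅ Z^24, C_2 ≅ Z^16.

∂_1: C_1 → C_0 sends each edge [p,q] (with p < q) to q − p.
As a 8×24 matrix over Z this has rank 7, with invariant factors (1,1,1,1,1,1,1).

∂_2: C_2 → C_1 sends each 2-simplex [p,q,r] to [q,r] − [p,r] + [p,q]. For instance
  ∂[3,6,7] = [6,7] − [3,7] + [3,6],
  ∂[2,3,4] = [3,4] − [2,4] + [2,3].
The 24×16 boundary matrix has rank 15 and Smith normal form diag(1,1,1,1,1,1,1,1,1,1,1,1,1,1,1).

Reading off H_k = ker ∂_k / im ∂_{k+1}:

  H_0: rank C_0 − rank ∂_1 = 8 − 7 = 1, and the invariant factors of ∂_1 are all 1, so H_0 = Z.
  H_1: rank ker ∂_1 − rank ∂_2 = (24 − 7) − 15 = 2, and the invariant factors of ∂_2 are all 1, so H_1 = Z^2.
  H_2: rank ker ∂_2 − rank ∂_3 = (16 − 15) − 0 = 1, and there is no ∂_3, so H_2 = Z.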